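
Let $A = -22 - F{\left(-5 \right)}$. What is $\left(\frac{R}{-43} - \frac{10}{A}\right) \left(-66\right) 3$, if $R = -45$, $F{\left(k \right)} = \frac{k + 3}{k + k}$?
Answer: $- \frac{471570}{1591} \approx -296.4$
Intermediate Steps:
$F{\left(k \right)} = \frac{3 + k}{2 k}$
$A = - \frac{111}{5}$ ($A = -22 - \frac{3 - 5}{2 \left(-5\right)} = -22 - \frac{1}{2} \left(- \frac{1}{5}\right) \left(-2\right) = -22 - \frac{1}{5} = - \frac{111}{5} \approx -22.2$)
$\left(\frac{R}{-43} - \frac{10}{A}\right) \left(-66\right) 3 = \left(- \frac{45}{-43} - \frac{10}{- \frac{111}{5}}\right) \left(-66\right) 3 = \left(\left(-45\right) \left(- \frac{1}{43}\right) - - \frac{50}{111}\right) \left(-66\right) 3 = \left(\frac{45}{43} + \frac{50}{111}\right) \left(-66\right) 3 = \frac{7145}{4773} \left(-66\right) 3 = \left(- \frac{157190}{1591}\right) 3 = - \frac{471570}{1591}$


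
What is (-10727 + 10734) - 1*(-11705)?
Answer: 11712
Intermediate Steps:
(-10727 + 10734) - 1*(-11705) = 7 + 11705 = 11712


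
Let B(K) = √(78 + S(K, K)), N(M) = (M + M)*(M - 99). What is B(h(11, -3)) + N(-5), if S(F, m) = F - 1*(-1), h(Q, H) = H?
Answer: 1040 + 2*√19 ≈ 1048.7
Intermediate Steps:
N(M) = 2*M*(-99 + M) (N(M) = (2*M)*(-99 + M) = 2*M*(-99 + M))
S(F, m) = 1 + F (S(F, m) = F + 1 = 1 + F)
B(K) = √(79 + K) (B(K) = √(78 + (1 + K)) = √(79 + K))
B(h(11, -3)) + N(-5) = √(79 - 3) + 2*(-5)*(-99 - 5) = √76 + 2*(-5)*(-104) = 2*√19 + 1040 = 1040 + 2*√19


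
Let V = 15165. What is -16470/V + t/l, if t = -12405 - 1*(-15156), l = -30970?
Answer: -12262107/10436890 ≈ -1.1749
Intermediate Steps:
t = 2751 (t = -12405 + 15156 = 2751)
-16470/V + t/l = -16470/15165 + 2751/(-30970) = -16470*1/15165 + 2751*(-1/30970) = -366/337 - 2751/30970 = -12262107/10436890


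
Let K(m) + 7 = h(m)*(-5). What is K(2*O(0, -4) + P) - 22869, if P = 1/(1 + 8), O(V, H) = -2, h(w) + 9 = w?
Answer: -205304/9 ≈ -22812.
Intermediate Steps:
h(w) = -9 + w
P = 1/9 ≈ 0.11111
K(m) = 38 - 5*m (K(m) = -7 + (-9 + m)*(-5) = -7 + (45 - 5*m) = 38 - 5*m)
K(2*O(0, -4) + P) - 22869 = (38 - 5*(2*(-2) + 1/9)) - 22869 = (38 - 5*(-4 + 1/9)) - 22869 = (38 - 5*(-35/9)) - 22869 = (38 + 175/9) - 22869 = 517/9 - 22869 = -205304/9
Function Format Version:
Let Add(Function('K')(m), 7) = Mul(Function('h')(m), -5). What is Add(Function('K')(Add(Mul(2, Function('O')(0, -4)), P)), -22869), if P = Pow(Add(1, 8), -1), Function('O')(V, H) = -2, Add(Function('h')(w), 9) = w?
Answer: Rational(-205304, 9) ≈ -22812.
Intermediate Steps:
Function('h')(w) = Add(-9, w)
P = Rational(1, 9) (P = Pow(9, -1) = Rational(1, 9) ≈ 0.11111)
Function('K')(m) = Add(38, Mul(-5, m)) (Function('K')(m) = Add(-7, Mul(Add(-9, m), -5)) = Add(-7, Add(45, Mul(-5, m))) = Add(38, Mul(-5, m)))
Add(Function('K')(Add(Mul(2, Function('O')(0, -4)), P)), -22869) = Add(Add(38, Mul(-5, Add(Mul(2, -2), Rational(1, 9)))), -22869) = Add(Add(38, Mul(-5, Add(-4, Rational(1, 9)))), -22869) = Add(Add(38, Mul(-5, Rational(-35, 9))), -22869) = Add(Add(38, Rational(175, 9)), -22869) = Add(Rational(517, 9), -22869) = Rational(-205304, 9)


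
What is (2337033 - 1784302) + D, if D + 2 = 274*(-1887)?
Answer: 35691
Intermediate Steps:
D = -517040 (D = -2 + 274*(-1887) = -2 - 517038 = -517040)
(2337033 - 1784302) + D = (2337033 - 1784302) - 517040 = 552731 - 517040 = 35691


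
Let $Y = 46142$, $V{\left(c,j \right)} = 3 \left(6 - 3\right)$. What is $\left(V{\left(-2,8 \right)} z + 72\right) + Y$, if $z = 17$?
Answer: $46367$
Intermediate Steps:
$V{\left(c,j \right)} = 9$ ($V{\left(c,j \right)} = 3 \cdot 3 = 9$)
$\left(V{\left(-2,8 \right)} z + 72\right) + Y = \left(9 \cdot 17 + 72\right) + 46142 = \left(153 + 72\right) + 46142 = 225 + 46142 = 46367$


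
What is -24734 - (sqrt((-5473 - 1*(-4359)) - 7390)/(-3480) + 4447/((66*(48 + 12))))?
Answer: -97951087/3960 + I*sqrt(2126)/1740 ≈ -24735.0 + 0.026499*I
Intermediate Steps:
-24734 - (sqrt((-5473 - 1*(-4359)) - 7390)/(-3480) + 4447/((66*(48 + 12)))) = -24734 - (sqrt((-5473 + 4359) - 7390)*(-1/3480) + 4447/((66*60))) = -24734 - (sqrt(-1114 - 7390)*(-1/3480) + 4447/3960) = -24734 - (sqrt(-8504)*(-1/3480) + 4447*(1/3960)) = -24734 - ((2*I*sqrt(2126))*(-1/3480) + 4447/3960) = -24734 - (-I*sqrt(2126)/1740 + 4447/3960) = -24734 - (4447/3960 - I*sqrt(2126)/1740) = -24734 + (-4447/3960 + I*sqrt(2126)/1740) = -97951087/3960 + I*sqrt(2126)/1740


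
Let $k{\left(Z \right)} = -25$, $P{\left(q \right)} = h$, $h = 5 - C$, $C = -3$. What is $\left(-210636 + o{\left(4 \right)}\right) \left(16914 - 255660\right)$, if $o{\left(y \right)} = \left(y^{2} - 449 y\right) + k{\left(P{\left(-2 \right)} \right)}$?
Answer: $50719438986$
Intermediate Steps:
$h = 8$ ($h = 5 - -3 = 5 + 3 = 8$)
$P{\left(q \right)} = 8$
$o{\left(y \right)} = -25 + y^{2} - 449 y$ ($o{\left(y \right)} = \left(y^{2} - 449 y\right) - 25 = -25 + y^{2} - 449 y$)
$\left(-210636 + o{\left(4 \right)}\right) \left(16914 - 255660\right) = \left(-210636 - \left(1821 - 16\right)\right) \left(16914 - 255660\right) = \left(-210636 - 1805\right) \left(-238746\right) = \left(-212441\right) \left(-238746\right) = 50719438986$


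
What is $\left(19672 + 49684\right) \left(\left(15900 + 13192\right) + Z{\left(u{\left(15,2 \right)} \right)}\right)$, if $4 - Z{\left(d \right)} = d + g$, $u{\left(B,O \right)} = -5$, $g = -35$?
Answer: $2020756416$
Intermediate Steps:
$Z{\left(d \right)} = 39 - d$ ($Z{\left(d \right)} = 4 - \left(d - 35\right) = 4 - \left(-35 + d\right) = 39 - d$)
$\left(19672 + 49684\right) \left(\left(15900 + 13192\right) + Z{\left(u{\left(15,2 \right)} \right)}\right) = \left(19672 + 49684\right) \left(\left(15900 + 13192\right) + \left(39 - -5\right)\right) = 69356 \left(29092 + \left(39 + 5\right)\right) = 69356 \left(29092 + 44\right) = 69356 \cdot 29136 = 2020756416$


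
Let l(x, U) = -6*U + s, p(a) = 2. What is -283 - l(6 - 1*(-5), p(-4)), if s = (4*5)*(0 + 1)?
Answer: -291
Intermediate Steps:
s = 20 (s = 20*1 = 20)
l(x, U) = 20 - 6*U (l(x, U) = -6*U + 20 = 20 - 6*U)
-283 - l(6 - 1*(-5), p(-4)) = -283 - (20 - 6*2) = -283 - (20 - 12) = -283 - 1*8 = -283 - 8 = -291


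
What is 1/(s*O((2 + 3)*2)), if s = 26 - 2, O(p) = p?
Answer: 1/240 ≈ 0.0041667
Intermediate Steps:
s = 24
1/(s*O((2 + 3)*2)) = 1/(24*((2 + 3)*2)) = 1/(24*(5*2)) = 1/(24*10) = 1/240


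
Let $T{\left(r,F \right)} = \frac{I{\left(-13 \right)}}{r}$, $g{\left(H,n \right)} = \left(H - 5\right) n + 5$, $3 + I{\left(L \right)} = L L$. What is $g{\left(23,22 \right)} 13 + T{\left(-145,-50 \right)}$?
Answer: $\frac{755719}{145} \approx 5211.9$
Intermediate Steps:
$I{\left(L \right)} = -3 + L^{2}$ ($I{\left(L \right)} = -3 + L L = -3 + L^{2}$)
$g{\left(H,n \right)} = 5 + n \left(-5 + H\right)$ ($g{\left(H,n \right)} = \left(-5 + H\right) n + 5 = n \left(-5 + H\right) + 5 = 5 + n \left(-5 + H\right)$)
$T{\left(r,F \right)} = \frac{166}{r}$ ($T{\left(r,F \right)} = \frac{-3 + \left(-13\right)^{2}}{r} = \frac{-3 + 169}{r} = \frac{166}{r}$)
$g{\left(23,22 \right)} 13 + T{\left(-145,-50 \right)} = \left(5 - 110 + 23 \cdot 22\right) 13 + \frac{166}{-145} = \left(5 - 110 + 506\right) 13 + 166 \left(- \frac{1}{145}\right) = 401 \cdot 13 - \frac{166}{145} = 5213 - \frac{166}{145} = \frac{755719}{145}$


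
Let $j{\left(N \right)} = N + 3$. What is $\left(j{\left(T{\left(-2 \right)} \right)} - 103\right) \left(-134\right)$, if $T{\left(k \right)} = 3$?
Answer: $12998$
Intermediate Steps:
$j{\left(N \right)} = 3 + N$
$\left(j{\left(T{\left(-2 \right)} \right)} - 103\right) \left(-134\right) = \left(\left(3 + 3\right) - 103\right) \left(-134\right) = \left(6 - 103\right) \left(-134\right) = \left(-97\right) \left(-134\right) = 12998$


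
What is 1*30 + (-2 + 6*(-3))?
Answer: 10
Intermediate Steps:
1*30 + (-2 + 6*(-3)) = 30 + (-2 - 18) = 30 - 20 = 10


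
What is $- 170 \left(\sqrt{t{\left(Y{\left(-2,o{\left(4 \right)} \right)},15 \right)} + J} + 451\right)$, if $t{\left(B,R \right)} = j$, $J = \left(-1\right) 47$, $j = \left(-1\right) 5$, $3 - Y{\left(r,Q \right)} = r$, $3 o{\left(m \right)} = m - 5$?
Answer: $-76670 - 340 i \sqrt{13} \approx -76670.0 - 1225.9 i$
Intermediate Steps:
$o{\left(m \right)} = - \frac{5}{3} + \frac{m}{3}$ ($o{\left(m \right)} = \frac{m - 5}{3} = \frac{-5 + m}{3} = - \frac{5}{3} + \frac{m}{3}$)
$Y{\left(r,Q \right)} = 3 - r$
$j = -5$
$J = -47$
$t{\left(B,R \right)} = -5$
$- 170 \left(\sqrt{t{\left(Y{\left(-2,o{\left(4 \right)} \right)},15 \right)} + J} + 451\right) = - 170 \left(\sqrt{-5 - 47} + 451\right) = - 170 \left(\sqrt{-52} + 451\right) = - 170 \left(2 i \sqrt{13} + 451\right) = - 170 \left(451 + 2 i \sqrt{13}\right) = -76670 - 340 i \sqrt{13}$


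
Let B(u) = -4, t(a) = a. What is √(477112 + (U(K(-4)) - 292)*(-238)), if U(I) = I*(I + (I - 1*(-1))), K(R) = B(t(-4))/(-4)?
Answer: √545894 ≈ 738.85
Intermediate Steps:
K(R) = 1 (K(R) = -4/(-4) = -4*(-¼) = 1)
U(I) = I*(1 + 2*I) (U(I) = I*(I + (I + 1)) = I*(I + (1 + I)) = I*(1 + 2*I))
√(477112 + (U(K(-4)) - 292)*(-238)) = √(477112 + (1*(1 + 2*1) - 292)*(-238)) = √(477112 + (1*(1 + 2) - 292)*(-238)) = √(477112 + (1*3 - 292)*(-238)) = √(477112 + (3 - 292)*(-238)) = √(477112 - 289*(-238)) = √(477112 + 68782) = √545894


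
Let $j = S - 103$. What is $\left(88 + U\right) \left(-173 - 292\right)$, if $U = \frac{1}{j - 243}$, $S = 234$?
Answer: $- \frac{4582575}{112} \approx -40916.0$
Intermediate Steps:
$j = 131$ ($j = 234 - 103 = 131$)
$U = - \frac{1}{112}$ ($U = \frac{1}{131 - 243} = \frac{1}{-112} = - \frac{1}{112} \approx -0.0089286$)
$\left(88 + U\right) \left(-173 - 292\right) = \left(88 - \frac{1}{112}\right) \left(-173 - 292\right) = \frac{9855}{112} \left(-465\right) = - \frac{4582575}{112}$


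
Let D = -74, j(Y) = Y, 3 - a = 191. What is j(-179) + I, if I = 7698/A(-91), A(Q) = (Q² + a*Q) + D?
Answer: -4523687/25315 ≈ -178.70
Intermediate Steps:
a = -188 (a = 3 - 1*191 = 3 - 191 = -188)
A(Q) = -74 + Q² - 188*Q (A(Q) = (Q² - 188*Q) - 74 = -74 + Q² - 188*Q)
I = 7698/25315 (I = 7698/(-74 + (-91)² - 188*(-91)) = 7698/(-74 + 8281 + 17108) = 7698/25315 ≈ 0.30409)
j(-179) + I = -179 + 7698/25315 = -4523687/25315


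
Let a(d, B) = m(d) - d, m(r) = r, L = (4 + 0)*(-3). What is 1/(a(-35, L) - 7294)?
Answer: -1/7294 ≈ -0.00013710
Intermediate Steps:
L = -12 (L = 4*(-3) = -12)
a(d, B) = 0 (a(d, B) = d - d = 0)
1/(a(-35, L) - 7294) = 1/(0 - 7294) = 1/(-7294) = -1/7294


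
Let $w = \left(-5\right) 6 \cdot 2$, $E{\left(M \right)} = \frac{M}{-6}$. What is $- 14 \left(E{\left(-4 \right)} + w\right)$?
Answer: $\frac{2492}{3} \approx 830.67$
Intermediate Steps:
$E{\left(M \right)} = - \frac{M}{6}$ ($E{\left(M \right)} = M \left(- \frac{1}{6}\right) = - \frac{M}{6}$)
$w = -60$ ($w = \left(-30\right) 2 = -60$)
$- 14 \left(E{\left(-4 \right)} + w\right) = - 14 \left(\left(- \frac{1}{6}\right) \left(-4\right) - 60\right) = - 14 \left(\frac{2}{3} - 60\right) = \left(-14\right) \left(- \frac{178}{3}\right) = \frac{2492}{3}$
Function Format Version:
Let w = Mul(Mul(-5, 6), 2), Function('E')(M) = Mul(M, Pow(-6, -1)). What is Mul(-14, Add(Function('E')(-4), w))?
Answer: Rational(2492, 3) ≈ 830.67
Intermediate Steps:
Function('E')(M) = Mul(Rational(-1, 6), M) (Function('E')(M) = Mul(M, Rational(-1, 6)) = Mul(Rational(-1, 6), M))
w = -60 (w = Mul(-30, 2) = -60)
Mul(-14, Add(Function('E')(-4), w)) = Mul(-14, Add(Mul(Rational(-1, 6), -4), -60)) = Mul(-14, Add(Rational(2, 3), -60)) = Mul(-14, Rational(-178, 3)) = Rational(2492, 3)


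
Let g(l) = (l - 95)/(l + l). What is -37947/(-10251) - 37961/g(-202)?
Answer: -1587884515/30753 ≈ -51634.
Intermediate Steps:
g(l) = (-95 + l)/(2*l) (g(l) = (-95 + l)/((2*l)) = (-95 + l)*(1/(2*l)) = (-95 + l)/(2*l))
-37947/(-10251) - 37961/g(-202) = -37947/(-10251) - 37961*(-404/(-95 - 202)) = -37947*(-1/10251) - 37961/((½)*(-1/202)*(-297)) = 12649/3417 - 37961/297/404 = 12649/3417 - 37961*404/297 = 12649/3417 - 1394204/27 = -1587884515/30753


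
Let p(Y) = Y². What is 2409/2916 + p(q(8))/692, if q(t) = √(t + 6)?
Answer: 142321/168156 ≈ 0.84636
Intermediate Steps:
q(t) = √(6 + t)
2409/2916 + p(q(8))/692 = 2409/2916 + (√(6 + 8))²/692 = 2409*(1/2916) + (√14)²*(1/692) = 803/972 + 14*(1/692) = 803/972 + 7/346 = 142321/168156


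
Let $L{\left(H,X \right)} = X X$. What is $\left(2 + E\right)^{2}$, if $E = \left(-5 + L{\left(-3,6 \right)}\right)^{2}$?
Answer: $927369$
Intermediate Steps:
$L{\left(H,X \right)} = X^{2}$
$E = 961$ ($E = \left(-5 + 6^{2}\right)^{2} = \left(-5 + 36\right)^{2} = 31^{2} = 961$)
$\left(2 + E\right)^{2} = \left(2 + 961\right)^{2} = 963^{2} = 927369$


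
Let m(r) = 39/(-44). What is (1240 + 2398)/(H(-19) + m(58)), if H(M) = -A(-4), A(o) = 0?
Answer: -160072/39 ≈ -4104.4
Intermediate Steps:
m(r) = -39/44 (m(r) = 39*(-1/44) = -39/44)
H(M) = 0 (H(M) = -1*0 = 0)
(1240 + 2398)/(H(-19) + m(58)) = (1240 + 2398)/(0 - 39/44) = 3638/(-39/44) = 3638*(-44/39) = -160072/39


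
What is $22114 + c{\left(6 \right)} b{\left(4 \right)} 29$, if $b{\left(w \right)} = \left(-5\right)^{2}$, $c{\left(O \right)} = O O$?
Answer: $48214$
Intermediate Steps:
$c{\left(O \right)} = O^{2}$
$b{\left(w \right)} = 25$
$22114 + c{\left(6 \right)} b{\left(4 \right)} 29 = 22114 + 6^{2} \cdot 25 \cdot 29 = 22114 + 36 \cdot 25 \cdot 29 = 22114 + 900 \cdot 29 = 22114 + 26100 = 48214$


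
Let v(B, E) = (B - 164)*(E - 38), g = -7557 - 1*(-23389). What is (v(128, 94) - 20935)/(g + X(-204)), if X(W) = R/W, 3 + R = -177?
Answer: -390167/269159 ≈ -1.4496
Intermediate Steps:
R = -180 (R = -3 - 177 = -180)
X(W) = -180/W
g = 15832 (g = -7557 + 23389 = 15832)
v(B, E) = (-164 + B)*(-38 + E)
(v(128, 94) - 20935)/(g + X(-204)) = ((6232 - 164*94 - 38*128 + 128*94) - 20935)/(15832 - 180/(-204)) = ((6232 - 15416 - 4864 + 12032) - 20935)/(15832 - 180*(-1/204)) = (-2016 - 20935)/(15832 + 15/17) = -22951/269159/17 = -22951*17/269159 = -390167/269159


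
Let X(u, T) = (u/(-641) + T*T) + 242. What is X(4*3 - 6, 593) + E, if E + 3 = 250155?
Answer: 385909557/641 ≈ 6.0204e+5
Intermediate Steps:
E = 250152 (E = -3 + 250155 = 250152)
X(u, T) = 242 + T² - u/641 (X(u, T) = (-u/641 + T²) + 242 = (T² - u/641) + 242 = 242 + T² - u/641)
X(4*3 - 6, 593) + E = (242 + 593² - (4*3 - 6)/641) + 250152 = (242 + 351649 - (12 - 6)/641) + 250152 = (242 + 351649 - 1/641*6) + 250152 = (242 + 351649 - 6/641) + 250152 = 225562125/641 + 250152 = 385909557/641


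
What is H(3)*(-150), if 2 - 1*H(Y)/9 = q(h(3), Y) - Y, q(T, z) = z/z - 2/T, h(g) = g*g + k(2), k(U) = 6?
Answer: -5580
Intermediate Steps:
h(g) = 6 + g**2 (h(g) = g*g + 6 = g**2 + 6 = 6 + g**2)
q(T, z) = 1 - 2/T
H(Y) = 51/5 + 9*Y (H(Y) = 18 - 9*((-2 + (6 + 3**2))/(6 + 3**2) - Y) = 18 - 9*((-2 + (6 + 9))/(6 + 9) - Y) = 18 - 9*((-2 + 15)/15 - Y) = 18 - 9*((1/15)*13 - Y) = 18 - 9*(13/15 - Y) = 18 + (-39/5 + 9*Y) = 51/5 + 9*Y)
H(3)*(-150) = (51/5 + 9*3)*(-150) = (51/5 + 27)*(-150) = (186/5)*(-150) = -5580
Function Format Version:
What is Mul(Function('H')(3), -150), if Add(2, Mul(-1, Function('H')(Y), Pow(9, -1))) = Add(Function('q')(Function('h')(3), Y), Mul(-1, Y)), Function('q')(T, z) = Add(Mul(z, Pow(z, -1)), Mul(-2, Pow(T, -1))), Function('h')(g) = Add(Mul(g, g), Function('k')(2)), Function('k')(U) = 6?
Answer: -5580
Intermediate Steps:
Function('h')(g) = Add(6, Pow(g, 2)) (Function('h')(g) = Add(Mul(g, g), 6) = Add(Pow(g, 2), 6) = Add(6, Pow(g, 2)))
Function('q')(T, z) = Add(1, Mul(-2, Pow(T, -1)))
Function('H')(Y) = Add(Rational(51, 5), Mul(9, Y)) (Function('H')(Y) = Add(18, Mul(-9, Add(Mul(Pow(Add(6, Pow(3, 2)), -1), Add(-2, Add(6, Pow(3, 2)))), Mul(-1, Y)))) = Add(18, Mul(-9, Add(Mul(Pow(Add(6, 9), -1), Add(-2, Add(6, 9))), Mul(-1, Y)))) = Add(18, Mul(-9, Add(Mul(Pow(15, -1), Add(-2, 15)), Mul(-1, Y)))) = Add(18, Mul(-9, Add(Mul(Rational(1, 15), 13), Mul(-1, Y)))) = Add(18, Mul(-9, Add(Rational(13, 15), Mul(-1, Y)))) = Add(18, Add(Rational(-39, 5), Mul(9, Y))) = Add(Rational(51, 5), Mul(9, Y)))
Mul(Function('H')(3), -150) = Mul(Add(Rational(51, 5), Mul(9, 3)), -150) = Mul(Add(Rational(51, 5), 27), -150) = Mul(Rational(186, 5), -150) = -5580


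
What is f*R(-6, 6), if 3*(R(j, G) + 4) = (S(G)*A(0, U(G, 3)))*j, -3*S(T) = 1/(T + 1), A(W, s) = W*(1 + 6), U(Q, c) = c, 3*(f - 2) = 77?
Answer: -332/3 ≈ -110.67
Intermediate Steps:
f = 83/3 (f = 2 + (⅓)*77 = 2 + 77/3 = 83/3 ≈ 27.667)
A(W, s) = 7*W (A(W, s) = W*7 = 7*W)
S(T) = -1/(3*(1 + T)) (S(T) = -1/(3*(T + 1)) = -1/(3*(1 + T)))
R(j, G) = -4 (R(j, G) = -4 + (((-1/(3 + 3*G))*(7*0))*j)/3 = -4 + ((-1/(3 + 3*G)*0)*j)/3 = -4 + (0*j)/3 = -4 + (⅓)*0 = -4 + 0 = -4)
f*R(-6, 6) = (83/3)*(-4) = -332/3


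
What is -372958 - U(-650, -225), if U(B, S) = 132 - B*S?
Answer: -226840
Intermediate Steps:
U(B, S) = 132 - B*S
-372958 - U(-650, -225) = -372958 - (132 - 1*(-650)*(-225)) = -372958 - (132 - 146250) = -372958 - 1*(-146118) = -372958 + 146118 = -226840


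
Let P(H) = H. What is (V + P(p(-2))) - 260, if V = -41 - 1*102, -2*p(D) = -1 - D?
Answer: -807/2 ≈ -403.50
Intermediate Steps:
p(D) = ½ + D/2 (p(D) = -(-1 - D)/2 = ½ + D/2)
V = -143 (V = -41 - 102 = -143)
(V + P(p(-2))) - 260 = (-143 + (½ + (½)*(-2))) - 260 = (-143 + (½ - 1)) - 260 = (-143 - ½) - 260 = -287/2 - 260 = -807/2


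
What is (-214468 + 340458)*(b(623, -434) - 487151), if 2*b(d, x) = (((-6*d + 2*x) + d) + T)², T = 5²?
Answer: 925488648690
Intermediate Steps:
T = 25
b(d, x) = (25 - 5*d + 2*x)²/2 (b(d, x) = (((-6*d + 2*x) + d) + 25)²/2 = ((-5*d + 2*x) + 25)²/2 = (25 - 5*d + 2*x)²/2)
(-214468 + 340458)*(b(623, -434) - 487151) = (-214468 + 340458)*((25 - 5*623 + 2*(-434))²/2 - 487151) = 125990*((25 - 3115 - 868)²/2 - 487151) = 125990*((½)*(-3958)² - 487151) = 125990*((½)*15665764 - 487151) = 125990*(7832882 - 487151) = 125990*7345731 = 925488648690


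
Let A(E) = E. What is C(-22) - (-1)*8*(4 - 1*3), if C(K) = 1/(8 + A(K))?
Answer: 111/14 ≈ 7.9286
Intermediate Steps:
C(K) = 1/(8 + K)
C(-22) - (-1)*8*(4 - 1*3) = 1/(8 - 22) - (-1)*8*(4 - 1*3) = 1/(-14) - (-1)*8*(4 - 3) = -1/14 - (-1)*8*1 = -1/14 - (-1)*8 = -1/14 - 1*(-8) = -1/14 + 8 = 111/14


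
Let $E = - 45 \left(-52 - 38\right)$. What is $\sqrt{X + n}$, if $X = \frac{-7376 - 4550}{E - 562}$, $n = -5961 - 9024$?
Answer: $\frac{i \sqrt{2849238527}}{436} \approx 122.43 i$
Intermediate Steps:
$E = 4050$ ($E = \left(-45\right) \left(-90\right) = 4050$)
$n = -14985$ ($n = -5961 - 9024 = -14985$)
$X = - \frac{5963}{1744}$ ($X = \frac{-7376 - 4550}{4050 - 562} = - \frac{11926}{3488} = \left(-11926\right) \frac{1}{3488} = - \frac{5963}{1744} \approx -3.4192$)
$\sqrt{X + n} = \sqrt{- \frac{5963}{1744} - 14985} = \sqrt{- \frac{26139803}{1744}} = \frac{i \sqrt{2849238527}}{436}$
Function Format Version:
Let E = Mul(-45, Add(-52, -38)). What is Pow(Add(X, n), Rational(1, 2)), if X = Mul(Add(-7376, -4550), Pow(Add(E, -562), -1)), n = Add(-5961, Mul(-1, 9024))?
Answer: Mul(Rational(1, 436), I, Pow(2849238527, Rational(1, 2))) ≈ Mul(122.43, I)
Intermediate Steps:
E = 4050 (E = Mul(-45, -90) = 4050)
n = -14985 (n = Add(-5961, -9024) = -14985)
X = Rational(-5963, 1744) (X = Mul(Add(-7376, -4550), Pow(Add(4050, -562), -1)) = Mul(-11926, Pow(3488, -1)) = Mul(-11926, Rational(1, 3488)) = Rational(-5963, 1744) ≈ -3.4192)
Pow(Add(X, n), Rational(1, 2)) = Pow(Add(Rational(-5963, 1744), -14985), Rational(1, 2)) = Pow(Rational(-26139803, 1744), Rational(1, 2)) = Mul(Rational(1, 436), I, Pow(2849238527, Rational(1, 2)))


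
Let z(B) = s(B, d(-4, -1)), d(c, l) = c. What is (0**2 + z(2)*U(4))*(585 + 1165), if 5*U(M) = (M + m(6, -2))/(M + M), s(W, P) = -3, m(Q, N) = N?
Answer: -525/2 ≈ -262.50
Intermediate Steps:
z(B) = -3
U(M) = (-2 + M)/(10*M) (U(M) = ((M - 2)/(M + M))/5 = ((-2 + M)/((2*M)))/5 = ((-2 + M)*(1/(2*M)))/5 = ((-2 + M)/(2*M))/5 = (-2 + M)/(10*M))
(0**2 + z(2)*U(4))*(585 + 1165) = (0**2 - 3*(-2 + 4)/(10*4))*(585 + 1165) = (0 - 3*2/(10*4))*1750 = (0 - 3*1/20)*1750 = (0 - 3/20)*1750 = -3/20*1750 = -525/2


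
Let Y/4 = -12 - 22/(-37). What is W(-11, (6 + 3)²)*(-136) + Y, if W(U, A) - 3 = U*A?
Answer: 4466728/37 ≈ 1.2072e+5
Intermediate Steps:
Y = -1688/37 (Y = 4*(-12 - 22/(-37)) = 4*(-12 - 22*(-1/37)) = 4*(-12 + 22/37) = 4*(-422/37) = -1688/37 ≈ -45.622)
W(U, A) = 3 + A*U (W(U, A) = 3 + U*A = 3 + A*U)
W(-11, (6 + 3)²)*(-136) + Y = (3 + (6 + 3)²*(-11))*(-136) - 1688/37 = (3 + 9²*(-11))*(-136) - 1688/37 = (3 + 81*(-11))*(-136) - 1688/37 = (3 - 891)*(-136) - 1688/37 = -888*(-136) - 1688/37 = 120768 - 1688/37 = 4466728/37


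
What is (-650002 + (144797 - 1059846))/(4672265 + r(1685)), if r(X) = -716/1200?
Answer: -469515300/1401679321 ≈ -0.33497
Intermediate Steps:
r(X) = -179/300 (r(X) = -716*1/1200 = -179/300)
(-650002 + (144797 - 1059846))/(4672265 + r(1685)) = (-650002 + (144797 - 1059846))/(4672265 - 179/300) = (-650002 - 915049)/(1401679321/300) = -1565051*300/1401679321 = -469515300/1401679321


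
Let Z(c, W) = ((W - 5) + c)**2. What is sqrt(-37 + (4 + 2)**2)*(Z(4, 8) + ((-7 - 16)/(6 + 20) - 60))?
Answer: -309*I/26 ≈ -11.885*I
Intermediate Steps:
Z(c, W) = (-5 + W + c)**2 (Z(c, W) = ((-5 + W) + c)**2 = (-5 + W + c)**2)
sqrt(-37 + (4 + 2)**2)*(Z(4, 8) + ((-7 - 16)/(6 + 20) - 60)) = sqrt(-37 + (4 + 2)**2)*((-5 + 8 + 4)**2 + ((-7 - 16)/(6 + 20) - 60)) = sqrt(-37 + 6**2)*(7**2 + (-23/26 - 60)) = sqrt(-37 + 36)*(49 + (-23*1/26 - 60)) = sqrt(-1)*(49 + (-23/26 - 60)) = I*(49 - 1583/26) = I*(-309/26) = -309*I/26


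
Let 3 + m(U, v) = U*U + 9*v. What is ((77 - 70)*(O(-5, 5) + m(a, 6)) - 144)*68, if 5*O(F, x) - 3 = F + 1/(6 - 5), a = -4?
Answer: 110024/5 ≈ 22005.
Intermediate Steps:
O(F, x) = 4/5 + F/5 (O(F, x) = 3/5 + (F + 1/(6 - 5))/5 = 3/5 + (F + 1/1)/5 = 3/5 + (F + 1)/5 = 3/5 + (1 + F)/5 = 3/5 + (1/5 + F/5) = 4/5 + F/5)
m(U, v) = -3 + U**2 + 9*v (m(U, v) = -3 + (U*U + 9*v) = -3 + (U**2 + 9*v) = -3 + U**2 + 9*v)
((77 - 70)*(O(-5, 5) + m(a, 6)) - 144)*68 = ((77 - 70)*((4/5 + (1/5)*(-5)) + (-3 + (-4)**2 + 9*6)) - 144)*68 = (7*((4/5 - 1) + (-3 + 16 + 54)) - 144)*68 = (7*(-1/5 + 67) - 144)*68 = (7*(334/5) - 144)*68 = (2338/5 - 144)*68 = (1618/5)*68 = 110024/5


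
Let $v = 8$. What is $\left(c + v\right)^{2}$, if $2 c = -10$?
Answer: $9$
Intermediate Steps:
$c = -5$ ($c = \frac{1}{2} \left(-10\right) = -5$)
$\left(c + v\right)^{2} = \left(-5 + 8\right)^{2} = 3^{2} = 9$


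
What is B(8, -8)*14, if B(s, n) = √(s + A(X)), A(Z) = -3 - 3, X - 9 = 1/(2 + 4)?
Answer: 14*√2 ≈ 19.799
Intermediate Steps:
X = 55/6 (X = 9 + 1/(2 + 4) = 9 + 1/6 = 9 + ⅙ = 55/6 ≈ 9.1667)
A(Z) = -6
B(s, n) = √(-6 + s) (B(s, n) = √(s - 6) = √(-6 + s))
B(8, -8)*14 = √(-6 + 8)*14 = √2*14 = 14*√2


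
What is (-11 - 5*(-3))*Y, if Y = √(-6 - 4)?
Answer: 4*I*√10 ≈ 12.649*I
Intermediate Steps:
Y = I*√10 (Y = √(-10) = I*√10 ≈ 3.1623*I)
(-11 - 5*(-3))*Y = (-11 - 5*(-3))*(I*√10) = (-11 + 15)*(I*√10) = 4*(I*√10) = 4*I*√10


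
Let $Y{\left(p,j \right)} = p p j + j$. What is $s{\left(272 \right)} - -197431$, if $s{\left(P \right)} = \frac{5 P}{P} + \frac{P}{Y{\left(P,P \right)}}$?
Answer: $\frac{14607302461}{73985} \approx 1.9744 \cdot 10^{5}$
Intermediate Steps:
$Y{\left(p,j \right)} = j + j p^{2}$ ($Y{\left(p,j \right)} = p^{2} j + j = j p^{2} + j = j + j p^{2}$)
$s{\left(P \right)} = 5 + \frac{1}{1 + P^{2}}$ ($s{\left(P \right)} = \frac{5 P}{P} + \frac{P}{P \left(1 + P^{2}\right)} = 5 + P \frac{1}{P \left(1 + P^{2}\right)} = 5 + \frac{1}{1 + P^{2}}$)
$s{\left(272 \right)} - -197431 = \frac{6 + 5 \cdot 272^{2}}{1 + 272^{2}} - -197431 = \frac{6 + 5 \cdot 73984}{1 + 73984} + 197431 = \frac{6 + 369920}{73985} + 197431 = \frac{1}{73985} \cdot 369926 + 197431 = \frac{369926}{73985} + 197431 = \frac{14607302461}{73985}$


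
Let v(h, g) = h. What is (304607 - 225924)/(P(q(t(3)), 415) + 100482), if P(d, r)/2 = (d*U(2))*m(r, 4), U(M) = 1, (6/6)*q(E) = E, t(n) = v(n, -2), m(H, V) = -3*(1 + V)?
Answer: 78683/100392 ≈ 0.78376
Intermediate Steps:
m(H, V) = -3 - 3*V
t(n) = n
q(E) = E
P(d, r) = -30*d (P(d, r) = 2*((d*1)*(-3 - 3*4)) = 2*(d*(-3 - 12)) = 2*(d*(-15)) = 2*(-15*d) = -30*d)
(304607 - 225924)/(P(q(t(3)), 415) + 100482) = (304607 - 225924)/(-30*3 + 100482) = 78683/(-90 + 100482) = 78683/100392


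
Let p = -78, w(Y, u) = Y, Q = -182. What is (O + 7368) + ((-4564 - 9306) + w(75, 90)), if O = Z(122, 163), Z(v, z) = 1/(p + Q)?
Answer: -1671021/260 ≈ -6427.0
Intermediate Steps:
Z(v, z) = -1/260 (Z(v, z) = 1/(-78 - 182) = 1/(-260) = -1/260)
O = -1/260 ≈ -0.0038462
(O + 7368) + ((-4564 - 9306) + w(75, 90)) = (-1/260 + 7368) + ((-4564 - 9306) + 75) = 1915679/260 + (-13870 + 75) = 1915679/260 - 13795 = -1671021/260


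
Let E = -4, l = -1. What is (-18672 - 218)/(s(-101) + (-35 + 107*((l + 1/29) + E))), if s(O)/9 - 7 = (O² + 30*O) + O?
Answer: -273905/915337 ≈ -0.29924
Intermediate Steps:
s(O) = 63 + 9*O² + 279*O (s(O) = 63 + 9*((O² + 30*O) + O) = 63 + 9*(O² + 31*O) = 63 + (9*O² + 279*O) = 63 + 9*O² + 279*O)
(-18672 - 218)/(s(-101) + (-35 + 107*((l + 1/29) + E))) = (-18672 - 218)/((63 + 9*(-101)² + 279*(-101)) + (-35 + 107*((-1 + 1/29) - 4))) = -18890/((63 + 9*10201 - 28179) + (-35 + 107*((-1 + 1/29) - 4))) = -18890/((63 + 91809 - 28179) + (-35 + 107*(-28/29 - 4))) = -18890/(63693 + (-35 + 107*(-144/29))) = -18890/(63693 + (-35 - 15408/29)) = -18890/(63693 - 16423/29) = -18890/1830674/29 = -18890*29/1830674 = -273905/915337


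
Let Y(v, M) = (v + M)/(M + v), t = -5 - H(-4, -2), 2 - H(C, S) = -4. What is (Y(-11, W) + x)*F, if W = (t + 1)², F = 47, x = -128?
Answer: -5969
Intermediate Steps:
H(C, S) = 6 (H(C, S) = 2 - 1*(-4) = 2 + 4 = 6)
t = -11 (t = -5 - 1*6 = -5 - 6 = -11)
W = 100 (W = (-11 + 1)² = (-10)² = 100)
Y(v, M) = 1 (Y(v, M) = (M + v)/(M + v) = 1)
(Y(-11, W) + x)*F = (1 - 128)*47 = -127*47 = -5969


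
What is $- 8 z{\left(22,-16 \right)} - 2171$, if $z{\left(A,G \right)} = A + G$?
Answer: $-2219$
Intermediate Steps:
$- 8 z{\left(22,-16 \right)} - 2171 = - 8 \left(22 - 16\right) - 2171 = \left(-8\right) 6 - 2171 = -48 - 2171 = -2219$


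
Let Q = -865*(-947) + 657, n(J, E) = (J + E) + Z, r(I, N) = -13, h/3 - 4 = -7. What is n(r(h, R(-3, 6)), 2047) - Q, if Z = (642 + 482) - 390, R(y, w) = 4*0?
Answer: -817044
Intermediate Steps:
h = -9 (h = 12 + 3*(-7) = 12 - 21 = -9)
R(y, w) = 0
Z = 734 (Z = 1124 - 390 = 734)
n(J, E) = 734 + E + J (n(J, E) = (J + E) + 734 = (E + J) + 734 = 734 + E + J)
Q = 819812 (Q = 819155 + 657 = 819812)
n(r(h, R(-3, 6)), 2047) - Q = (734 + 2047 - 13) - 1*819812 = 2768 - 819812 = -817044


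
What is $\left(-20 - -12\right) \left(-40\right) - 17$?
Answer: $303$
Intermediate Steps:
$\left(-20 - -12\right) \left(-40\right) - 17 = \left(-20 + 12\right) \left(-40\right) - 17 = \left(-8\right) \left(-40\right) - 17 = 320 - 17 = 303$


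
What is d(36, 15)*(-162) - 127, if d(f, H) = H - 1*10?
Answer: -937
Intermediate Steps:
d(f, H) = -10 + H (d(f, H) = H - 10 = -10 + H)
d(36, 15)*(-162) - 127 = (-10 + 15)*(-162) - 127 = 5*(-162) - 127 = -810 - 127 = -937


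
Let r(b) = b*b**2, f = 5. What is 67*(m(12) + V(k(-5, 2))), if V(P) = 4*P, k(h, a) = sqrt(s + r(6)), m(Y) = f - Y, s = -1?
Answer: -469 + 268*sqrt(215) ≈ 3460.7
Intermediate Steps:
r(b) = b**3
m(Y) = 5 - Y
k(h, a) = sqrt(215) (k(h, a) = sqrt(-1 + 6**3) = sqrt(-1 + 216) = sqrt(215))
67*(m(12) + V(k(-5, 2))) = 67*((5 - 1*12) + 4*sqrt(215)) = 67*((5 - 12) + 4*sqrt(215)) = 67*(-7 + 4*sqrt(215)) = -469 + 268*sqrt(215)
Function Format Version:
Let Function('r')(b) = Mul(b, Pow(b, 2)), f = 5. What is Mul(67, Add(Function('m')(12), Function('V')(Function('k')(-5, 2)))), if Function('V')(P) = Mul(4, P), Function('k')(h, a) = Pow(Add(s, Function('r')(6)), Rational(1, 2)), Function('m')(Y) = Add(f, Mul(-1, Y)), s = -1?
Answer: Add(-469, Mul(268, Pow(215, Rational(1, 2)))) ≈ 3460.7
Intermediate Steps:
Function('r')(b) = Pow(b, 3)
Function('m')(Y) = Add(5, Mul(-1, Y))
Function('k')(h, a) = Pow(215, Rational(1, 2)) (Function('k')(h, a) = Pow(Add(-1, Pow(6, 3)), Rational(1, 2)) = Pow(Add(-1, 216), Rational(1, 2)) = Pow(215, Rational(1, 2)))
Mul(67, Add(Function('m')(12), Function('V')(Function('k')(-5, 2)))) = Mul(67, Add(Add(5, Mul(-1, 12)), Mul(4, Pow(215, Rational(1, 2))))) = Mul(67, Add(Add(5, -12), Mul(4, Pow(215, Rational(1, 2))))) = Mul(67, Add(-7, Mul(4, Pow(215, Rational(1, 2))))) = Add(-469, Mul(268, Pow(215, Rational(1, 2))))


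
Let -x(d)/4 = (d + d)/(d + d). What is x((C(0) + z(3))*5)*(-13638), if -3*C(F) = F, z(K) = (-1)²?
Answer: 54552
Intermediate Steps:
z(K) = 1
C(F) = -F/3
x(d) = -4 (x(d) = -4*(d + d)/(d + d) = -4*2*d/(2*d) = -4*2*d*1/(2*d) = -4*1 = -4)
x((C(0) + z(3))*5)*(-13638) = -4*(-13638) = 54552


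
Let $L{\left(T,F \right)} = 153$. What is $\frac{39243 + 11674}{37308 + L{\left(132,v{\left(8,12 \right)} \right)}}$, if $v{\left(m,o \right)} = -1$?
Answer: $\frac{50917}{37461} \approx 1.3592$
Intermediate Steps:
$\frac{39243 + 11674}{37308 + L{\left(132,v{\left(8,12 \right)} \right)}} = \frac{39243 + 11674}{37308 + 153} = \frac{50917}{37461}$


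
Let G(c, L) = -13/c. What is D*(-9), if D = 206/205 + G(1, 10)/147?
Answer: -82851/10045 ≈ -8.2480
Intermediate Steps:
D = 27617/30135 (D = 206/205 - 13/1/147 = 206*(1/205) - 13*1*(1/147) = 206/205 - 13*1/147 = 206/205 - 13/147 = 27617/30135 ≈ 0.91644)
D*(-9) = (27617/30135)*(-9) = -82851/10045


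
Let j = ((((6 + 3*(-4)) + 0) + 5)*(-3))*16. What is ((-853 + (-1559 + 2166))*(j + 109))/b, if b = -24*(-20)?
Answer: -6437/80 ≈ -80.463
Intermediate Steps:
j = 48 (j = ((((6 - 12) + 0) + 5)*(-3))*16 = (((-6 + 0) + 5)*(-3))*16 = ((-6 + 5)*(-3))*16 = -1*(-3)*16 = 3*16 = 48)
b = 480
((-853 + (-1559 + 2166))*(j + 109))/b = ((-853 + (-1559 + 2166))*(48 + 109))/480 = ((-853 + 607)*157)*(1/480) = -246*157*(1/480) = -38622*1/480 = -6437/80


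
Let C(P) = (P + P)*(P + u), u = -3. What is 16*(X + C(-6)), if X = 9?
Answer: 1872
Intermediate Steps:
C(P) = 2*P*(-3 + P) (C(P) = (P + P)*(P - 3) = (2*P)*(-3 + P) = 2*P*(-3 + P))
16*(X + C(-6)) = 16*(9 + 2*(-6)*(-3 - 6)) = 16*(9 + 2*(-6)*(-9)) = 16*(9 + 108) = 16*117 = 1872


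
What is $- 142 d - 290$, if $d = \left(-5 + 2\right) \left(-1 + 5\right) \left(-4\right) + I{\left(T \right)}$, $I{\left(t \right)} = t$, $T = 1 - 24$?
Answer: $-3840$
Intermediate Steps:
$T = -23$ ($T = 1 - 24 = -23$)
$d = 25$ ($d = \left(-5 + 2\right) \left(-1 + 5\right) \left(-4\right) - 23 = \left(-3\right) 4 \left(-4\right) - 23 = \left(-12\right) \left(-4\right) - 23 = 48 - 23 = 25$)
$- 142 d - 290 = \left(-142\right) 25 - 290 = -3550 - 290 = -3840$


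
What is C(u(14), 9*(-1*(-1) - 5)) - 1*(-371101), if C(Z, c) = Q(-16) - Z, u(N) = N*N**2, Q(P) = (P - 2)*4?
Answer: 368285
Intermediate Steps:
Q(P) = -8 + 4*P (Q(P) = (-2 + P)*4 = -8 + 4*P)
u(N) = N**3
C(Z, c) = -72 - Z (C(Z, c) = (-8 + 4*(-16)) - Z = (-8 - 64) - Z = -72 - Z)
C(u(14), 9*(-1*(-1) - 5)) - 1*(-371101) = (-72 - 1*14**3) - 1*(-371101) = (-72 - 1*2744) + 371101 = (-72 - 2744) + 371101 = -2816 + 371101 = 368285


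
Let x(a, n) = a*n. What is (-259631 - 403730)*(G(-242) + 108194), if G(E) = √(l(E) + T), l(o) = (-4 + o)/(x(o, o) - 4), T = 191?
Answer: -71771680034 - 663361*√1137112590/2440 ≈ -7.1781e+10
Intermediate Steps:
l(o) = (-4 + o)/(-4 + o²) (l(o) = (-4 + o)/(o*o - 4) = (-4 + o)/(o² - 4) = (-4 + o)/(-4 + o²))
G(E) = √(191 + (-4 + E)/(-4 + E²)) (G(E) = √((-4 + E)/(-4 + E²) + 191) = √(191 + (-4 + E)/(-4 + E²)))
(-259631 - 403730)*(G(-242) + 108194) = (-259631 - 403730)*(√((-768 - 242 + 191*(-242)²)/(-4 + (-242)²)) + 108194) = -663361*(√((-768 - 242 + 191*58564)/(-4 + 58564)) + 108194) = -663361*(√((-768 - 242 + 11185724)/58560) + 108194) = -663361*(√((1/58560)*11184714) + 108194) = -663361*(√(1864119/9760) + 108194) = -663361*(√1137112590/2440 + 108194) = -663361*(108194 + √1137112590/2440) = -71771680034 - 663361*√1137112590/2440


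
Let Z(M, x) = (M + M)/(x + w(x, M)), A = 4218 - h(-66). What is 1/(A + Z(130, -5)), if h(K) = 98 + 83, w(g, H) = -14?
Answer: 19/76443 ≈ 0.00024855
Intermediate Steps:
h(K) = 181
A = 4037 (A = 4218 - 1*181 = 4218 - 181 = 4037)
Z(M, x) = 2*M/(-14 + x) (Z(M, x) = (M + M)/(x - 14) = (2*M)/(-14 + x) = 2*M/(-14 + x))
1/(A + Z(130, -5)) = 1/(4037 + 2*130/(-14 - 5)) = 1/(4037 + 2*130/(-19)) = 1/(4037 + 2*130*(-1/19)) = 1/(4037 - 260/19) = 1/(76443/19) = 19/76443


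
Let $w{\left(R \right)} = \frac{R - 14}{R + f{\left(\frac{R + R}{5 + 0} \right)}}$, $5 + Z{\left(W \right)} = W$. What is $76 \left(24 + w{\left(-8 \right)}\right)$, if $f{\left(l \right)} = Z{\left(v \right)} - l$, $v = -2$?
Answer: $\frac{115976}{59} \approx 1965.7$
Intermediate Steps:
$Z{\left(W \right)} = -5 + W$
$f{\left(l \right)} = -7 - l$ ($f{\left(l \right)} = \left(-5 - 2\right) - l = -7 - l$)
$w{\left(R \right)} = \frac{-14 + R}{-7 + \frac{3 R}{5}}$ ($w{\left(R \right)} = \frac{R - 14}{R - \left(7 + \frac{R + R}{5 + 0}\right)} = \frac{-14 + R}{R - \left(7 + \frac{2 R}{5}\right)} = \frac{-14 + R}{-7 + \frac{3 R}{5}}$)
$76 \left(24 + w{\left(-8 \right)}\right) = 76 \left(24 + \frac{5 \left(-14 - 8\right)}{-35 + 3 \left(-8\right)}\right) = 76 \left(24 + 5 \frac{1}{-35 - 24} \left(-22\right)\right) = 76 \left(24 + 5 \frac{1}{-59} \left(-22\right)\right) = 76 \left(24 + 5 \left(- \frac{1}{59}\right) \left(-22\right)\right) = 76 \left(24 + \frac{110}{59}\right) = 76 \cdot \frac{1526}{59} = \frac{115976}{59}$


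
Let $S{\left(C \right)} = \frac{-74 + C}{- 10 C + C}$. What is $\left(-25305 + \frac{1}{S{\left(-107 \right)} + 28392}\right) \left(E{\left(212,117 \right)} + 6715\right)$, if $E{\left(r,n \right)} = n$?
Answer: $- \frac{4726869333965184}{27341315} \approx -1.7288 \cdot 10^{8}$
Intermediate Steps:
$S{\left(C \right)} = - \frac{-74 + C}{9 C}$ ($S{\left(C \right)} = \frac{-74 + C}{\left(-9\right) C} = \left(-74 + C\right) \left(- \frac{1}{9 C}\right) = - \frac{-74 + C}{9 C}$)
$\left(-25305 + \frac{1}{S{\left(-107 \right)} + 28392}\right) \left(E{\left(212,117 \right)} + 6715\right) = \left(-25305 + \frac{1}{\frac{74 - -107}{9 \left(-107\right)} + 28392}\right) \left(117 + 6715\right) = \left(-25305 + \frac{1}{\frac{1}{9} \left(- \frac{1}{107}\right) \left(74 + 107\right) + 28392}\right) 6832 = \left(-25305 + \frac{1}{\frac{1}{9} \left(- \frac{1}{107}\right) 181 + 28392}\right) 6832 = \left(-25305 + \frac{1}{- \frac{181}{963} + 28392}\right) 6832 = \left(-25305 + \frac{1}{\frac{27341315}{963}}\right) 6832 = \left(-25305 + \frac{963}{27341315}\right) 6832 = \left(- \frac{691871975112}{27341315}\right) 6832 = - \frac{4726869333965184}{27341315}$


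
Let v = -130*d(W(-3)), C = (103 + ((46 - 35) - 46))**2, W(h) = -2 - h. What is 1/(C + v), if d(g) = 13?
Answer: 1/2934 ≈ 0.00034083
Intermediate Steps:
C = 4624 (C = (103 + (11 - 46))**2 = (103 - 35)**2 = 68**2 = 4624)
v = -1690 (v = -130*13 = -1690)
1/(C + v) = 1/(4624 - 1690) = 1/2934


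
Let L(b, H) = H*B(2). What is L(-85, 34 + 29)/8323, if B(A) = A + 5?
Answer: 63/1189 ≈ 0.052986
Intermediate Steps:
B(A) = 5 + A
L(b, H) = 7*H (L(b, H) = H*(5 + 2) = H*7 = 7*H)
L(-85, 34 + 29)/8323 = (7*(34 + 29))/8323 = (7*63)*(1/8323) = 441*(1/8323) = 63/1189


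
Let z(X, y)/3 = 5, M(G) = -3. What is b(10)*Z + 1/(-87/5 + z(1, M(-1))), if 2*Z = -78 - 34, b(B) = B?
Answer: -6725/12 ≈ -560.42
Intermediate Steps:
z(X, y) = 15 (z(X, y) = 3*5 = 15)
Z = -56 (Z = (-78 - 34)/2 = (½)*(-112) = -56)
b(10)*Z + 1/(-87/5 + z(1, M(-1))) = 10*(-56) + 1/(-87/5 + 15) = -560 + 1/(-87*⅕ + 15) = -560 + 1/(-87/5 + 15) = -560 + 1/(-12/5) = -560 - 5/12 = -6725/12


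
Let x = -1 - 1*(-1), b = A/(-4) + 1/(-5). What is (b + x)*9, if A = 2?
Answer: -63/10 ≈ -6.3000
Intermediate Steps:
b = -7/10 (b = 2/(-4) + 1/(-5) = 2*(-¼) + 1*(-⅕) = -½ - ⅕ = -7/10 ≈ -0.70000)
x = 0 (x = -1 + 1 = 0)
(b + x)*9 = (-7/10 + 0)*9 = -7/10*9 = -63/10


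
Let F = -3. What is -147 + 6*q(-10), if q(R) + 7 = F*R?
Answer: -9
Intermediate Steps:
q(R) = -7 - 3*R
-147 + 6*q(-10) = -147 + 6*(-7 - 3*(-10)) = -147 + 6*(-7 + 30) = -147 + 6*23 = -147 + 138 = -9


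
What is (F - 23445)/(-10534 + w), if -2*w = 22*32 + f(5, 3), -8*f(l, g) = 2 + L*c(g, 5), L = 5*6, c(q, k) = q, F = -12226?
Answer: 142684/43521 ≈ 3.2785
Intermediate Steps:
L = 30
f(l, g) = -1/4 - 15*g/4 (f(l, g) = -(2 + 30*g)/8 = -1/4 - 15*g/4)
w = -1385/4 (w = -(22*32 + (-1/4 - 15/4*3))/2 = -(704 + (-1/4 - 45/4))/2 = -(704 - 23/2)/2 = -1/2*1385/2 = -1385/4 ≈ -346.25)
(F - 23445)/(-10534 + w) = (-12226 - 23445)/(-10534 - 1385/4) = -35671/(-43521/4) = -35671*(-4/43521) = 142684/43521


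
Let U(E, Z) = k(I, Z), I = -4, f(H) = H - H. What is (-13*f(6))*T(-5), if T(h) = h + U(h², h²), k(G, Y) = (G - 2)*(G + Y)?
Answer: 0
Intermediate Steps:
f(H) = 0
k(G, Y) = (-2 + G)*(G + Y)
U(E, Z) = 24 - 6*Z (U(E, Z) = (-4)² - 2*(-4) - 2*Z - 4*Z = 16 + 8 - 2*Z - 4*Z = 24 - 6*Z)
T(h) = 24 + h - 6*h² (T(h) = h + (24 - 6*h²) = 24 + h - 6*h²)
(-13*f(6))*T(-5) = (-13*0)*(24 - 5 - 6*(-5)²) = 0*(24 - 5 - 6*25) = 0*(24 - 5 - 150) = 0*(-131) = 0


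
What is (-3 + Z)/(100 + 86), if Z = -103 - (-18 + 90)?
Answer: -89/93 ≈ -0.95699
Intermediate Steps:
Z = -175 (Z = -103 - 1*72 = -103 - 72 = -175)
(-3 + Z)/(100 + 86) = (-3 - 175)/(100 + 86) = -178/186 = -178*1/186 = -89/93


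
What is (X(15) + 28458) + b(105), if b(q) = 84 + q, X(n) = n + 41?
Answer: 28703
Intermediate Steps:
X(n) = 41 + n
(X(15) + 28458) + b(105) = ((41 + 15) + 28458) + (84 + 105) = (56 + 28458) + 189 = 28514 + 189 = 28703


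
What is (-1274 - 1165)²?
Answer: 5948721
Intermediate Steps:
(-1274 - 1165)² = (-2439)² = 5948721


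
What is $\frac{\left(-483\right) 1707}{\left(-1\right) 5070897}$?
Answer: $\frac{91609}{563433} \approx 0.16259$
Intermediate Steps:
$\frac{\left(-483\right) 1707}{\left(-1\right) 5070897} = - \frac{824481}{-5070897} = \left(-824481\right) \left(- \frac{1}{5070897}\right) = \frac{91609}{563433}$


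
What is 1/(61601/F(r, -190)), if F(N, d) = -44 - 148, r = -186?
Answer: -192/61601 ≈ -0.0031168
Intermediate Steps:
F(N, d) = -192
1/(61601/F(r, -190)) = 1/(61601/(-192)) = 1/(61601*(-1/192)) = 1/(-61601/192) = -192/61601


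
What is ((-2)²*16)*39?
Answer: 2496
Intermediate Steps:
((-2)²*16)*39 = (4*16)*39 = 64*39 = 2496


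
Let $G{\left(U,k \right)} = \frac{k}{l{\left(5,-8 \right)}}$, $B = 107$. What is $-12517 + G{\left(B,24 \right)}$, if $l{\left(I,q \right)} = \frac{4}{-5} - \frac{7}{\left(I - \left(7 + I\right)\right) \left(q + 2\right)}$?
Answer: $- \frac{363713}{29} \approx -12542.0$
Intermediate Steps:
$l{\left(I,q \right)} = - \frac{4}{5} - \frac{7}{-14 - 7 q}$ ($l{\left(I,q \right)} = 4 \left(- \frac{1}{5}\right) - \frac{7}{\left(-7\right) \left(2 + q\right)} = - \frac{4}{5} - \frac{7}{-14 - 7 q}$)
$G{\left(U,k \right)} = - \frac{30 k}{29}$ ($G{\left(U,k \right)} = \frac{k}{\frac{1}{5} \frac{1}{2 - 8} \left(-3 - -32\right)} = \frac{k}{\frac{1}{5} \frac{1}{-6} \left(-3 + 32\right)} = \frac{k}{\frac{1}{5} \left(- \frac{1}{6}\right) 29} = \frac{k}{- \frac{29}{30}} = k \left(- \frac{30}{29}\right) = - \frac{30 k}{29}$)
$-12517 + G{\left(B,24 \right)} = -12517 - \frac{720}{29} = - \frac{363713}{29}$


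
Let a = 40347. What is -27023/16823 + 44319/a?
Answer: -114906148/226252527 ≈ -0.50787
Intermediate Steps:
-27023/16823 + 44319/a = -27023/16823 + 44319/40347 = -27023*1/16823 + 44319*(1/40347) = -27023/16823 + 14773/13449 = -114906148/226252527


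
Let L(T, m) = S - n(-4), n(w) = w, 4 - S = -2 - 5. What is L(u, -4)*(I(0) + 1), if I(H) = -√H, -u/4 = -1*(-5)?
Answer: 15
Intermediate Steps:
S = 11 (S = 4 - (-2 - 5) = 4 - 1*(-7) = 4 + 7 = 11)
u = -20 (u = -(-4)*(-5) = -4*5 = -20)
L(T, m) = 15 (L(T, m) = 11 - 1*(-4) = 11 + 4 = 15)
L(u, -4)*(I(0) + 1) = 15*(-√0 + 1) = 15*(-1*0 + 1) = 15*(0 + 1) = 15*1 = 15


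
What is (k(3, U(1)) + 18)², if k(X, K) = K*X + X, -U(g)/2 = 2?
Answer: 81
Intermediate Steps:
U(g) = -4 (U(g) = -2*2 = -4)
k(X, K) = X + K*X
(k(3, U(1)) + 18)² = (3*(1 - 4) + 18)² = (3*(-3) + 18)² = (-9 + 18)² = 9² = 81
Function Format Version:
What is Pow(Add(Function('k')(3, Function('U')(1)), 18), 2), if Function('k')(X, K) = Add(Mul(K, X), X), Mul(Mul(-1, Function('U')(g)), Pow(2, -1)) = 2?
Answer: 81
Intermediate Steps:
Function('U')(g) = -4 (Function('U')(g) = Mul(-2, 2) = -4)
Function('k')(X, K) = Add(X, Mul(K, X))
Pow(Add(Function('k')(3, Function('U')(1)), 18), 2) = Pow(Add(Mul(3, Add(1, -4)), 18), 2) = Pow(Add(Mul(3, -3), 18), 2) = Pow(Add(-9, 18), 2) = Pow(9, 2) = 81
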